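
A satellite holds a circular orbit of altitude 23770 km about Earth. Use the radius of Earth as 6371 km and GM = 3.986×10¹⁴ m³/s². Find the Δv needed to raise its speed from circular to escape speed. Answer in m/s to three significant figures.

Δv ≈ 1510 m/s

r = 6371 + 23770 = 30141 km = 3.0141×10⁷ m.
Circular speed v_c = √(μ/r) = 3637 m/s.
Escape speed v_esc = √(2μ/r) = √2 × v_c = 5143 m/s.
Δv = v_esc − v_c = 1506 m/s.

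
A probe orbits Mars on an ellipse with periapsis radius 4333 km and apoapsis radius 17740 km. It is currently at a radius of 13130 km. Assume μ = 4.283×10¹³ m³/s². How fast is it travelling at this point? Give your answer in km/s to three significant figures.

v ≈ 1.63 km/s

Semi-major axis a = (r_p + r_a)/2 = 11036 km = 1.104×10⁷ m.
Vis-viva: v² = μ(2/r − 1/a) = 4.283×10¹³ × (1.523×10⁻⁷ − 9.061×10⁻⁸) = 2.643×10⁶ m²/s².
v = 1626 m/s = 1.626 km/s.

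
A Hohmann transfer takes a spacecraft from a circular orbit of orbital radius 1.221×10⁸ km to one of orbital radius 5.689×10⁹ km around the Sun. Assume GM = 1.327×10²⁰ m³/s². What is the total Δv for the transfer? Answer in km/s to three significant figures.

r₁ = 1.221×10⁸ km = 1.221×10¹¹ m.
r₂ = 5.689×10⁹ km = 5.689×10¹² m.
Transfer ellipse a_t = (r₁ + r₂)/2 = 2.906×10¹² m.
At r₁: circular v_c1 = √(μ/r₁) = 32970 m/s; transfer-perihelion v_p = √[μ(2/r₁ − 1/a_t)] = 46130 m/s.
Δv₁ = v_p − v_c1 = 13160 m/s.
At r₂: circular v_c2 = √(μ/r₂) = 4830 m/s; transfer-aphelion v_a = √[μ(2/r₂ − 1/a_t)] = 990.1 m/s.
Δv₂ = v_c2 − v_a = 3840 m/s.
Total Δv = Δv₁ + Δv₂ = 17000 m/s = 17.00 km/s.

Δv_total ≈ 17.0 km/s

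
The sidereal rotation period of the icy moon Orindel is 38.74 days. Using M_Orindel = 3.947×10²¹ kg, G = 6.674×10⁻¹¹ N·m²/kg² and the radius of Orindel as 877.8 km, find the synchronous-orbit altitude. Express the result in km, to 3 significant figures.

μ = GM = 6.674×10⁻¹¹ × 3.947×10²¹ = 2.634×10¹¹ m³/s².
T = 38.74 days = 3.347×10⁶ s.
A synchronous orbit has period T, so by Kepler's third law a = (μT²/4π²)^(1/3).
μT²/4π² = 2.634×10¹¹ × (3.347×10⁶)² / 39.48 = 7.476×10²² m³.
a = 4.213×10⁷ m = 42126 km.
Altitude h = a − R = 42126 − 877.8 = 41248 km.

h_sync ≈ 41200 km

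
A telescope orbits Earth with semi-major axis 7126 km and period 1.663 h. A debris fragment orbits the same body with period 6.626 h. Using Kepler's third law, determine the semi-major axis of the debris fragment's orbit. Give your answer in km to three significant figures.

a₂ ≈ 17900 km

Kepler's third law: a³ ∝ T², so a₂ = a₁ (T₂/T₁)^(2/3).
T₂/T₁ = 3.984, (T₂/T₁)^(2/3) = 2.513.
a₂ = 7126 × 2.513 = 17910 km.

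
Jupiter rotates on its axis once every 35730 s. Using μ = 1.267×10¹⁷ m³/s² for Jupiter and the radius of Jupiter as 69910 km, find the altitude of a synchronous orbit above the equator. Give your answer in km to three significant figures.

h_sync ≈ 90100 km

A synchronous orbit has period T, so by Kepler's third law a = (μT²/4π²)^(1/3).
μT²/4π² = 1.267×10¹⁷ × (3.573×10⁴)² / 39.48 = 4.097×10²⁴ m³.
a = 1.600×10⁸ m = 1.6002×10⁵ km.
Altitude h = a − R = 1.6002×10⁵ − 69910 = 90105 km.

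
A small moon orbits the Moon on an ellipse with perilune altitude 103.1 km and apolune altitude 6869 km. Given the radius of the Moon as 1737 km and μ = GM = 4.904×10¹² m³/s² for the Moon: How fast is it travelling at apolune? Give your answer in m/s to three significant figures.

v ≈ 448 m/s

r_p = 1737 + 103.1 = 1840.1 km = 1.8401×10⁶ m.
r_a = 1737 + 6869 = 8606.0 km = 8.6060×10⁶ m.
Semi-major axis a = (r_p + r_a)/2 = 5223.1 km = 5.223×10⁶ m.
Vis-viva: v² = μ(2/r − 1/a) = 4.904×10¹² × (2.324×10⁻⁷ − 1.915×10⁻⁷) = 2.008×10⁵ m²/s².
v = 448.1 m/s.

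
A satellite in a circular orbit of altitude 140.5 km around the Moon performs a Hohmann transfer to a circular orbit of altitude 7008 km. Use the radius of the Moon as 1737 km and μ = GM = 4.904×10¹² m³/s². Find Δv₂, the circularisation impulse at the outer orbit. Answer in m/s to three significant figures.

Δv ≈ 304 m/s

r₁ = 1737 + 140.5 = 1877.5 km = 1.8775×10⁶ m.
r₂ = 1737 + 7008 = 8745.0 km = 8.7450×10⁶ m.
Transfer ellipse a_t = (r₁ + r₂)/2 = 5.311×10⁶ m.
At r₁: circular v_c1 = √(μ/r₁) = 1616 m/s; transfer-perilune v_p = √[μ(2/r₁ − 1/a_t)] = 2074 m/s.
At r₂: circular v_c2 = √(μ/r₂) = 748.9 m/s; transfer-apolune v_a = √[μ(2/r₂ − 1/a_t)] = 445.2 m/s.
Δv₂ = v_c2 − v_a = 303.6 m/s.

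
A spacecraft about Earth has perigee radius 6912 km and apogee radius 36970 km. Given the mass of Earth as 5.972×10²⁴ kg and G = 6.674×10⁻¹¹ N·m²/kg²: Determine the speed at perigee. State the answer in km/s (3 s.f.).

v ≈ 9.86 km/s

μ = GM = 6.674×10⁻¹¹ × 5.972×10²⁴ = 3.986×10¹⁴ m³/s².
Semi-major axis a = (r_p + r_a)/2 = 21941 km = 2.194×10⁷ m.
Vis-viva: v² = μ(2/r − 1/a) = 3.986×10¹⁴ × (2.894×10⁻⁷ − 4.558×10⁻⁸) = 9.716×10⁷ m²/s².
v = 9857 m/s = 9.857 km/s.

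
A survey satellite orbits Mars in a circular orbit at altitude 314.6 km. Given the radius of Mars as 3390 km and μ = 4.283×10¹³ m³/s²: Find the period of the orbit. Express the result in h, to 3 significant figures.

r = 3390 + 314.6 = 3704.6 km = 3.7046×10⁶ m.
Kepler's third law: T = 2π√(r³/μ) = 2π√((3.705×10⁶)³ / 4.283×10¹³).
r³/μ = 1.187×10⁶ s², so T = 2π × 1.090×10³ = 6.846×10³ s.
Converting: 6.846×10³ s ÷ 3600 = 1.902 h.

T ≈ 1.90 h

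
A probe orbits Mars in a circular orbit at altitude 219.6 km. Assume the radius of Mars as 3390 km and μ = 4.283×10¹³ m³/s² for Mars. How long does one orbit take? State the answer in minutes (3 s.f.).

T ≈ 110 minutes

r = 3390 + 219.6 = 3609.6 km = 3.6096×10⁶ m.
Kepler's third law: T = 2π√(r³/μ) = 2π√((3.610×10⁶)³ / 4.283×10¹³).
r³/μ = 1.098×10⁶ s², so T = 2π × 1.048×10³ = 6.584×10³ s.
Converting: 6.584×10³ s ÷ 60.00 = 109.7 minutes.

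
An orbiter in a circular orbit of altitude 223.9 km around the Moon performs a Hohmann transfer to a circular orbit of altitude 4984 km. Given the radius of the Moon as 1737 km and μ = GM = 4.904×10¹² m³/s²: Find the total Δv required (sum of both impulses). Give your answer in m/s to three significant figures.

Δv_total ≈ 666 m/s

r₁ = 1737 + 223.9 = 1960.9 km = 1.9609×10⁶ m.
r₂ = 1737 + 4984 = 6721.0 km = 6.7210×10⁶ m.
Transfer ellipse a_t = (r₁ + r₂)/2 = 4.341×10⁶ m.
At r₁: circular v_c1 = √(μ/r₁) = 1581 m/s; transfer-perilune v_p = √[μ(2/r₁ − 1/a_t)] = 1968 m/s.
Δv₁ = v_p − v_c1 = 386.3 m/s.
At r₂: circular v_c2 = √(μ/r₂) = 854.2 m/s; transfer-apolune v_a = √[μ(2/r₂ − 1/a_t)] = 574.1 m/s.
Δv₂ = v_c2 − v_a = 280.1 m/s.
Total Δv = Δv₁ + Δv₂ = 666.4 m/s.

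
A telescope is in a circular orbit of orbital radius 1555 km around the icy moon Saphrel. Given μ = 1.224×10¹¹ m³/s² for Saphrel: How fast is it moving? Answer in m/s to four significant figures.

v ≈ 280.6 m/s

r = 1555 km = 1.555×10⁶ m.
For a circular orbit v = √(μ/r) = √(1.224×10¹¹ / 1.555×10⁶) = √(7.871×10⁴) = 280.6 m/s.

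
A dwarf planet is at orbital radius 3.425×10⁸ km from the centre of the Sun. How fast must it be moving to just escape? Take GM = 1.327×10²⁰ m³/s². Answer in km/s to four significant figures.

r = 3.425×10⁸ km = 3.425×10¹¹ m.
Escape speed v_esc = √(2μ/r) = √(2 × 1.327×10²⁰ / 3.425×10¹¹) = √(7.749×10⁸) = 27840 m/s.
= 27.84 km/s.

v_esc ≈ 27.84 km/s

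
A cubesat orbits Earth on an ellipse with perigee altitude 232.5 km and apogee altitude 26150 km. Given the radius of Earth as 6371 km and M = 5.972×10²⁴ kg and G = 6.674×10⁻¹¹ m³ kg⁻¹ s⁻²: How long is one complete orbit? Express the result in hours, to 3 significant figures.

μ = GM = 6.674×10⁻¹¹ × 5.972×10²⁴ = 3.986×10¹⁴ m³/s².
r_p = 6371 + 232.5 = 6603.5 km = 6.6035×10⁶ m.
r_a = 6371 + 26150 = 32521 km = 3.2521×10⁷ m.
Semi-major axis a = (r_p + r_a)/2 = (6603.5 + 32521)/2 = 19562 km = 1.956×10⁷ m.
By Kepler's third law T = 2π√(a³/μ) = 2π × 4.334×10³ = 2.723×10⁴ s.
= 7.564 hours.

T ≈ 7.56 hours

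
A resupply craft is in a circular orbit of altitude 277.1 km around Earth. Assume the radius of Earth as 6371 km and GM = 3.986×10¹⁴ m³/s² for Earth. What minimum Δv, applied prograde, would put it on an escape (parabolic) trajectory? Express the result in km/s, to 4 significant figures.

r = 6371 + 277.1 = 6648.1 km = 6.6481×10⁶ m.
Circular speed v_c = √(μ/r) = 7743 m/s.
Escape speed v_esc = √(2μ/r) = √2 × v_c = 10950 m/s.
Δv = v_esc − v_c = 3207 m/s = 3.207 km/s.

Δv ≈ 3.207 km/s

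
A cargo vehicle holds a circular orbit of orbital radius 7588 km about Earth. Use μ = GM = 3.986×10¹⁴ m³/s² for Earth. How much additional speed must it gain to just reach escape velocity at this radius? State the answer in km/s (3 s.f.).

r = 7588 km = 7.588×10⁶ m.
Circular speed v_c = √(μ/r) = 7248 m/s.
Escape speed v_esc = √(2μ/r) = √2 × v_c = 10250 m/s.
Δv = v_esc − v_c = 3002 m/s = 3.002 km/s.

Δv ≈ 3.00 km/s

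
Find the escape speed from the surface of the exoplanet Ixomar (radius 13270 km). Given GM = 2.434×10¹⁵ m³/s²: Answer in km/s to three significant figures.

v_esc ≈ 19.2 km/s

r = R = 1.327×10⁷ m.
Escape speed v_esc = √(2μ/r) = √(2 × 2.434×10¹⁵ / 1.327×10⁷) = √(3.668×10⁸) = 19150 m/s.
= 19.15 km/s.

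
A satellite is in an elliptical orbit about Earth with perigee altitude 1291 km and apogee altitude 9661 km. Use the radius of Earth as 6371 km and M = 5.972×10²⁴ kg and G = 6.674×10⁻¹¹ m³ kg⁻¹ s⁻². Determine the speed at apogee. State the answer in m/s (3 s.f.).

v ≈ 4010 m/s

μ = GM = 6.674×10⁻¹¹ × 5.972×10²⁴ = 3.986×10¹⁴ m³/s².
r_p = 6371 + 1291 = 7662.0 km = 7.6620×10⁶ m.
r_a = 6371 + 9661 = 16032 km = 1.6032×10⁷ m.
Semi-major axis a = (r_p + r_a)/2 = 11847 km = 1.185×10⁷ m.
Vis-viva: v² = μ(2/r − 1/a) = 3.986×10¹⁴ × (1.248×10⁻⁷ − 8.441×10⁻⁸) = 1.608×10⁷ m²/s².
v = 4010 m/s.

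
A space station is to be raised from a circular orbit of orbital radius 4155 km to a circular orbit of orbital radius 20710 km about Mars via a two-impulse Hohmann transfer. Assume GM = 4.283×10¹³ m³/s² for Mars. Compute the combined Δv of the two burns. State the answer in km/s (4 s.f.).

r₁ = 4155 km = 4.155×10⁶ m.
r₂ = 20710 km = 2.071×10⁷ m.
Transfer ellipse a_t = (r₁ + r₂)/2 = 1.243×10⁷ m.
At r₁: circular v_c1 = √(μ/r₁) = 3211 m/s; transfer-periapsis v_p = √[μ(2/r₁ − 1/a_t)] = 4144 m/s.
Δv₁ = v_p − v_c1 = 933.2 m/s.
At r₂: circular v_c2 = √(μ/r₂) = 1438 m/s; transfer-apoapsis v_a = √[μ(2/r₂ − 1/a_t)] = 831.4 m/s.
Δv₂ = v_c2 − v_a = 606.7 m/s.
Total Δv = Δv₁ + Δv₂ = 1540 m/s = 1.540 km/s.

Δv_total ≈ 1.540 km/s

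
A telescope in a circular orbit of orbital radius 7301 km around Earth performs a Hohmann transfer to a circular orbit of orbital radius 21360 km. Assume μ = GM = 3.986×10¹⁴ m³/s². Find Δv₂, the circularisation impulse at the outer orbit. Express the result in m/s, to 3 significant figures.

r₁ = 7301 km = 7.301×10⁶ m.
r₂ = 21360 km = 2.136×10⁷ m.
Transfer ellipse a_t = (r₁ + r₂)/2 = 1.433×10⁷ m.
At r₁: circular v_c1 = √(μ/r₁) = 7389 m/s; transfer-perigee v_p = √[μ(2/r₁ − 1/a_t)] = 9021 m/s.
At r₂: circular v_c2 = √(μ/r₂) = 4320 m/s; transfer-apogee v_a = √[μ(2/r₂ − 1/a_t)] = 3083 m/s.
Δv₂ = v_c2 − v_a = 1236 m/s.

Δv ≈ 1240 m/s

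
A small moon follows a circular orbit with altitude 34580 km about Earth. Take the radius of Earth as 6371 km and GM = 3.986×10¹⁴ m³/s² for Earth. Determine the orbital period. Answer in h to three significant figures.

r = 6371 + 34580 = 40951 km = 4.0951×10⁷ m.
Kepler's third law: T = 2π√(r³/μ) = 2π√((4.095×10⁷)³ / 3.986×10¹⁴).
r³/μ = 1.723×10⁸ s², so T = 2π × 1.313×10⁴ = 8.247×10⁴ s.
Converting: 8.247×10⁴ s ÷ 3600 = 22.91 h.

T ≈ 22.9 h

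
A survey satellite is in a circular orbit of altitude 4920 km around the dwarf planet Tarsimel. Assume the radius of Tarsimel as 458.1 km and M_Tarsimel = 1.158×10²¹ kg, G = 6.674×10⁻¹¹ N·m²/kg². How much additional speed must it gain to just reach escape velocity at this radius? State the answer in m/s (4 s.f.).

Δv ≈ 49.65 m/s

μ = GM = 6.674×10⁻¹¹ × 1.158×10²¹ = 7.728×10¹⁰ m³/s².
r = 458.1 + 4920 = 5378.1 km = 5.3781×10⁶ m.
Circular speed v_c = √(μ/r) = 119.9 m/s.
Escape speed v_esc = √(2μ/r) = √2 × v_c = 169.5 m/s.
Δv = v_esc − v_c = 49.65 m/s.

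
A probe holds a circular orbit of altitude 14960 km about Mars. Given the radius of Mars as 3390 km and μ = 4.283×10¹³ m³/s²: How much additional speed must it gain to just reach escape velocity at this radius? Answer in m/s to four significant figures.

Δv ≈ 632.8 m/s

r = 3390 + 14960 = 18350 km = 1.8350×10⁷ m.
Circular speed v_c = √(μ/r) = 1528 m/s.
Escape speed v_esc = √(2μ/r) = √2 × v_c = 2161 m/s.
Δv = v_esc − v_c = 632.8 m/s.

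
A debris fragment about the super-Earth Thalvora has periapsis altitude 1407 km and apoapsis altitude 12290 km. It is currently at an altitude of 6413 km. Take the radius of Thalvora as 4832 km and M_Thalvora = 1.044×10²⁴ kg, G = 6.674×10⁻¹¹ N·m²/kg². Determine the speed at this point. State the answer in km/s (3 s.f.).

μ = GM = 6.674×10⁻¹¹ × 1.044×10²⁴ = 6.968×10¹³ m³/s².
r_p = 4832 + 1407 = 6239.0 km = 6.2390×10⁶ m.
r_a = 4832 + 12290 = 17122 km = 1.7122×10⁷ m.
r = 4832 + 6413 = 11245 km = 1.124×10⁷ m.
Semi-major axis a = (r_p + r_a)/2 = 11680 km = 1.168×10⁷ m.
Vis-viva: v² = μ(2/r − 1/a) = 6.968×10¹³ × (1.779×10⁻⁷ − 8.561×10⁻⁸) = 6.427×10⁶ m²/s².
v = 2535 m/s = 2.535 km/s.

v ≈ 2.54 km/s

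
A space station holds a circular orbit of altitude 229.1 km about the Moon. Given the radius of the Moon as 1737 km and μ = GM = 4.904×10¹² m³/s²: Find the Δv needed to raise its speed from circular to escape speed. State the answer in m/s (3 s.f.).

Δv ≈ 654 m/s

r = 1737 + 229.1 = 1966.1 km = 1.9661×10⁶ m.
Circular speed v_c = √(μ/r) = 1579 m/s.
Escape speed v_esc = √(2μ/r) = √2 × v_c = 2234 m/s.
Δv = v_esc − v_c = 654.2 m/s.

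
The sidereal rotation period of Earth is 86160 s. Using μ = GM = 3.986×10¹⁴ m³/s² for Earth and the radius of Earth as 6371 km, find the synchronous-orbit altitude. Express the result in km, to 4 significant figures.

h_sync ≈ 35790 km

A synchronous orbit has period T, so by Kepler's third law a = (μT²/4π²)^(1/3).
μT²/4π² = 3.986×10¹⁴ × (8.616×10⁴)² / 39.48 = 7.495×10²² m³.
a = 4.216×10⁷ m = 42163 km.
Altitude h = a − R = 42163 − 6371 = 35792 km.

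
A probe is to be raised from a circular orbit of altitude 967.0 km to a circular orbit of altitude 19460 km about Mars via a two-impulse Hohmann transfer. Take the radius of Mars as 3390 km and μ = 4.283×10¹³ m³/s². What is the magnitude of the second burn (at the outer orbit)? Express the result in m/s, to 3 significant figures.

r₁ = 3390 + 967.0 = 4357.0 km = 4.3570×10⁶ m.
r₂ = 3390 + 19460 = 22850 km = 2.2850×10⁷ m.
Transfer ellipse a_t = (r₁ + r₂)/2 = 1.360×10⁷ m.
At r₁: circular v_c1 = √(μ/r₁) = 3135 m/s; transfer-periapsis v_p = √[μ(2/r₁ − 1/a_t)] = 4063 m/s.
At r₂: circular v_c2 = √(μ/r₂) = 1369 m/s; transfer-apoapsis v_a = √[μ(2/r₂ − 1/a_t)] = 774.8 m/s.
Δv₂ = v_c2 − v_a = 594.3 m/s.

Δv ≈ 594 m/s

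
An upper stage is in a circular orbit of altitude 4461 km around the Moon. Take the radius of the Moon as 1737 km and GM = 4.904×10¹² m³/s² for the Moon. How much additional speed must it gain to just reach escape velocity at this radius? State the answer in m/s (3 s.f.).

r = 1737 + 4461 = 6198.0 km = 6.1980×10⁶ m.
Circular speed v_c = √(μ/r) = 889.5 m/s.
Escape speed v_esc = √(2μ/r) = √2 × v_c = 1258 m/s.
Δv = v_esc − v_c = 368.4 m/s.

Δv ≈ 368 m/s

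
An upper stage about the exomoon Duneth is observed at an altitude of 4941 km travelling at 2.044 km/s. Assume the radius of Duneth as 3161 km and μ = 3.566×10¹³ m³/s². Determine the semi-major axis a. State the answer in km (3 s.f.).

a ≈ 7710 km

r = 3161 + 4941 = 8102.0 km = 8.102×10⁶ m.
Specific orbital energy ε = v²/2 − μ/r = (2044)²/2 − 3.566×10¹³/8.102×10⁶ = -2.312×10⁶ J/kg.
Since ε = −μ/(2a), a = −μ/(2ε) = 7.711×10⁶ m = 7710.6 km.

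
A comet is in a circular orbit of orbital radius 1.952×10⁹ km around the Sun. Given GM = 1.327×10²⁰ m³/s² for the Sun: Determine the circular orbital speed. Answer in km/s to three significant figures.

v ≈ 8.25 km/s

r = 1.952×10⁹ km = 1.952×10¹² m.
For a circular orbit v = √(μ/r) = √(1.327×10²⁰ / 1.952×10¹²) = √(6.798×10⁷) = 8245 m/s.
That is 8.245 km/s.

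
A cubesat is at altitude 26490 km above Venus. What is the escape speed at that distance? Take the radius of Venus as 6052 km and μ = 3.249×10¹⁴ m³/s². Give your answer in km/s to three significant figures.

v_esc ≈ 4.47 km/s

r = 6052 + 26490 = 32542 km = 3.2542×10⁷ m.
Escape speed v_esc = √(2μ/r) = √(2 × 3.249×10¹⁴ / 3.254×10⁷) = √(1.997×10⁷) = 4469 m/s.
= 4.469 km/s.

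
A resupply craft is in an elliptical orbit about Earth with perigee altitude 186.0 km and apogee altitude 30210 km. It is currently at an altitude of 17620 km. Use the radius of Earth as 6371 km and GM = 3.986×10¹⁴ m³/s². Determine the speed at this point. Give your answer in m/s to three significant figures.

v ≈ 3840 m/s

r_p = 6371 + 186.0 = 6557.0 km = 6.5570×10⁶ m.
r_a = 6371 + 30210 = 36581 km = 3.6581×10⁷ m.
r = 6371 + 17620 = 23991 km = 2.399×10⁷ m.
Semi-major axis a = (r_p + r_a)/2 = 21569 km = 2.157×10⁷ m.
Vis-viva: v² = μ(2/r − 1/a) = 3.986×10¹⁴ × (8.336×10⁻⁸ − 4.636×10⁻⁸) = 1.475×10⁷ m²/s².
v = 3840 m/s.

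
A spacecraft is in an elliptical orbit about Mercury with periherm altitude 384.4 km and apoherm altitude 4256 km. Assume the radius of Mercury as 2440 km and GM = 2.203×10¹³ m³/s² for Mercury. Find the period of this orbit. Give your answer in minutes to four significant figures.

T ≈ 231.7 minutes

r_p = 2440 + 384.4 = 2824.4 km = 2.8244×10⁶ m.
r_a = 2440 + 4256 = 6696.0 km = 6.6960×10⁶ m.
Semi-major axis a = (r_p + r_a)/2 = (2824.4 + 6696.0)/2 = 4760.2 km = 4.760×10⁶ m.
By Kepler's third law T = 2π√(a³/μ) = 2π × 2.213×10³ = 1.390×10⁴ s.
= 231.7 minutes.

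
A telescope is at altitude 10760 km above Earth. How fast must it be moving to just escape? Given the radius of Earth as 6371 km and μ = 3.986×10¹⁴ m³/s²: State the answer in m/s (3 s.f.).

r = 6371 + 10760 = 17131 km = 1.7131×10⁷ m.
Escape speed v_esc = √(2μ/r) = √(2 × 3.986×10¹⁴ / 1.713×10⁷) = √(4.654×10⁷) = 6822 m/s.

v_esc ≈ 6820 m/s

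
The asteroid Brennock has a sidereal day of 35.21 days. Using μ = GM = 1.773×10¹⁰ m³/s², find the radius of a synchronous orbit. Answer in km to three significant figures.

T = 35.21 days = 3.042×10⁶ s.
A synchronous orbit has period T, so by Kepler's third law a = (μT²/4π²)^(1/3).
μT²/4π² = 1.773×10¹⁰ × (3.042×10⁶)² / 39.48 = 4.156×10²¹ m³.
a = 1.608×10⁷ m = 16078 km.

r_sync ≈ 16100 km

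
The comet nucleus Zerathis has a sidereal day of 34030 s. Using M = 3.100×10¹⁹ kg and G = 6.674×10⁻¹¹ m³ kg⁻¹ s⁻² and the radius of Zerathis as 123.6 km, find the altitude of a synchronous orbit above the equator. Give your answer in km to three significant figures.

h_sync ≈ 269 km

μ = GM = 6.674×10⁻¹¹ × 3.100×10¹⁹ = 2.069×10⁹ m³/s².
A synchronous orbit has period T, so by Kepler's third law a = (μT²/4π²)^(1/3).
μT²/4π² = 2.069×10⁹ × (3.403×10⁴)² / 39.48 = 6.069×10¹⁶ m³.
a = 3.930×10⁵ m = 392.98 km.
Altitude h = a − R = 392.98 − 123.6 = 269.38 km.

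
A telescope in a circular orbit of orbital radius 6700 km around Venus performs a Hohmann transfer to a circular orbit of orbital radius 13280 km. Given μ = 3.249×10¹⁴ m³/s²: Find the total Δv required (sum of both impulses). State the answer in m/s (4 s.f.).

r₁ = 6700 km = 6.700×10⁶ m.
r₂ = 13280 km = 1.328×10⁷ m.
Transfer ellipse a_t = (r₁ + r₂)/2 = 9.990×10⁶ m.
At r₁: circular v_c1 = √(μ/r₁) = 6964 m/s; transfer-periapsis v_p = √[μ(2/r₁ − 1/a_t)] = 8029 m/s.
Δv₁ = v_p − v_c1 = 1065 m/s.
At r₂: circular v_c2 = √(μ/r₂) = 4946 m/s; transfer-apoapsis v_a = √[μ(2/r₂ − 1/a_t)] = 4051 m/s.
Δv₂ = v_c2 − v_a = 895.5 m/s.
Total Δv = Δv₁ + Δv₂ = 1961 m/s.

Δv_total ≈ 1961 m/s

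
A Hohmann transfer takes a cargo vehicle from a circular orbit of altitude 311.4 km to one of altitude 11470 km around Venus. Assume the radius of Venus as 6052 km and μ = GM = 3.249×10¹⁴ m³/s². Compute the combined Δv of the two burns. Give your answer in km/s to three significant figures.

r₁ = 6052 + 311.4 = 6363.4 km = 6.3634×10⁶ m.
r₂ = 6052 + 11470 = 17522 km = 1.7522×10⁷ m.
Transfer ellipse a_t = (r₁ + r₂)/2 = 1.194×10⁷ m.
At r₁: circular v_c1 = √(μ/r₁) = 7145 m/s; transfer-periapsis v_p = √[μ(2/r₁ − 1/a_t)] = 8655 m/s.
Δv₁ = v_p − v_c1 = 1510 m/s.
At r₂: circular v_c2 = √(μ/r₂) = 4306 m/s; transfer-apoapsis v_a = √[μ(2/r₂ − 1/a_t)] = 3143 m/s.
Δv₂ = v_c2 − v_a = 1163 m/s.
Total Δv = Δv₁ + Δv₂ = 2672 m/s = 2.672 km/s.

Δv_total ≈ 2.67 km/s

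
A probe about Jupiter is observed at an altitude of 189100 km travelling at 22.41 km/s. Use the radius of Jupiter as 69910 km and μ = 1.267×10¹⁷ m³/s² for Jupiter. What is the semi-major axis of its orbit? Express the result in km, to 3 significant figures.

r = 69910 + 189100 = 2.5901×10⁵ km = 2.590×10⁸ m.
Specific orbital energy ε = v²/2 − μ/r = (22410)²/2 − 1.267×10¹⁷/2.590×10⁸ = -2.381×10⁸ J/kg.
Since ε = −μ/(2a), a = −μ/(2ε) = 2.661×10⁸ m = 2.6610×10⁵ km.

a ≈ 2.66×10⁵ km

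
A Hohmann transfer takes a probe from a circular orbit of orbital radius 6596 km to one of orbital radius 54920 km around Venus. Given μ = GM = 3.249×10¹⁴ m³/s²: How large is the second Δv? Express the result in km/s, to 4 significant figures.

r₁ = 6596 km = 6.596×10⁶ m.
r₂ = 54920 km = 5.492×10⁷ m.
Transfer ellipse a_t = (r₁ + r₂)/2 = 3.076×10⁷ m.
At r₁: circular v_c1 = √(μ/r₁) = 7018 m/s; transfer-periapsis v_p = √[μ(2/r₁ − 1/a_t)] = 9378 m/s.
At r₂: circular v_c2 = √(μ/r₂) = 2432 m/s; transfer-apoapsis v_a = √[μ(2/r₂ − 1/a_t)] = 1126 m/s.
Δv₂ = v_c2 − v_a = 1306 m/s.
= 1.306 km/s.

Δv ≈ 1.306 km/s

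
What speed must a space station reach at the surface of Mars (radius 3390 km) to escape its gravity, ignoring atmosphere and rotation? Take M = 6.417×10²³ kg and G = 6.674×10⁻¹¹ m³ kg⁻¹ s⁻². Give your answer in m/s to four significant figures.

μ = GM = 6.674×10⁻¹¹ × 6.417×10²³ = 4.283×10¹³ m³/s².
r = R = 3.390×10⁶ m.
Escape speed v_esc = √(2μ/r) = √(2 × 4.283×10¹³ / 3.390×10⁶) = √(2.527×10⁷) = 5027 m/s.

v_esc ≈ 5027 m/s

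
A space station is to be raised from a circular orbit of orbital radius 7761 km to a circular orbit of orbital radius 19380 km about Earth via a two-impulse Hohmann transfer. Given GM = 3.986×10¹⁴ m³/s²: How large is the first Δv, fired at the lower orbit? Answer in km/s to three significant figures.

Δv ≈ 1.40 km/s

r₁ = 7761 km = 7.761×10⁶ m.
r₂ = 19380 km = 1.938×10⁷ m.
Transfer ellipse a_t = (r₁ + r₂)/2 = 1.357×10⁷ m.
At r₁: circular v_c1 = √(μ/r₁) = 7167 m/s; transfer-perigee v_p = √[μ(2/r₁ − 1/a_t)] = 8564 m/s.
Δv₁ = v_p − v_c1 = 1398 m/s.
= 1.398 km/s.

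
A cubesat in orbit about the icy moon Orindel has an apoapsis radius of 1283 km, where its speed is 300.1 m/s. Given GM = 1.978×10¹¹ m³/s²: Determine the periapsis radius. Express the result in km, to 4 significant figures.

periapsis radius ≈ 529.4 km

r_a = 1.283×10⁶ m.
Specific energy ε = v²/2 − μ/r = -1.091×10⁵ J/kg, so a = −μ/(2ε) = 9.062×10⁵ m.
The apsides satisfy r_p + r_a = 2a, so the periapsis radius is 2a − r_a = 5.294×10⁵ m = 529.35 km.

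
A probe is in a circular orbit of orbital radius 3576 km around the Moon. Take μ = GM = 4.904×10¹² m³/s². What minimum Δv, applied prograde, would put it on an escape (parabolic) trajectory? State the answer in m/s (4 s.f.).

r = 3576 km = 3.576×10⁶ m.
Circular speed v_c = √(μ/r) = 1171 m/s.
Escape speed v_esc = √(2μ/r) = √2 × v_c = 1656 m/s.
Δv = v_esc − v_c = 485.1 m/s.

Δv ≈ 485.1 m/s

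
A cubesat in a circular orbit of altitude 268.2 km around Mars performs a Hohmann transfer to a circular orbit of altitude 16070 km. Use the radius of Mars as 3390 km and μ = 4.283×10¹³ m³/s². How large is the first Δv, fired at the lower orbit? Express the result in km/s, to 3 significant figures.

Δv ≈ 1.02 km/s

r₁ = 3390 + 268.2 = 3658.2 km = 3.6582×10⁶ m.
r₂ = 3390 + 16070 = 19460 km = 1.9460×10⁷ m.
Transfer ellipse a_t = (r₁ + r₂)/2 = 1.156×10⁷ m.
At r₁: circular v_c1 = √(μ/r₁) = 3422 m/s; transfer-periapsis v_p = √[μ(2/r₁ − 1/a_t)] = 4440 m/s.
Δv₁ = v_p − v_c1 = 1018 m/s.
= 1.018 km/s.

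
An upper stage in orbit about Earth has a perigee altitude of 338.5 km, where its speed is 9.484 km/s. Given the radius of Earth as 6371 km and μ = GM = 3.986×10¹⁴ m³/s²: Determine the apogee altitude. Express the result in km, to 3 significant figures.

apogee altitude ≈ 14500 km

r_p = 6371 + 338.5 = 6709.5 km = 6.710×10⁶ m.
Specific energy ε = v²/2 − μ/r = -1.444×10⁷ J/kg, so a = −μ/(2ε) = 1.381×10⁷ m.
The apsides satisfy r_p + r_a = 2a, so the apogee radius is 2a − r_p = 2.090×10⁷ m = 20904 km.
Apogee altitude = 20904 − 6371 = 14533 km.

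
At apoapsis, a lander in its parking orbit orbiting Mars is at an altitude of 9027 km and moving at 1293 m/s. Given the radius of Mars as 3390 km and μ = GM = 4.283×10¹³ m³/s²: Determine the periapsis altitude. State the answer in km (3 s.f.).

periapsis altitude ≈ 582 km

r_a = 3390 + 9027 = 12417 km = 1.242×10⁷ m.
Specific energy ε = v²/2 − μ/r = -2.613×10⁶ J/kg, so a = −μ/(2ε) = 8.194×10⁶ m.
The apsides satisfy r_p + r_a = 2a, so the periapsis radius is 2a − r_a = 3.972×10⁶ m = 3971.7 km.
Periapsis altitude = 3971.7 − 3390 = 581.75 km.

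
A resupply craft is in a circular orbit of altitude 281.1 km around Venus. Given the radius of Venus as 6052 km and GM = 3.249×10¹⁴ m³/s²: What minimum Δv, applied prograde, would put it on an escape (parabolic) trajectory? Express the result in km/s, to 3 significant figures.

r = 6052 + 281.1 = 6333.1 km = 6.3331×10⁶ m.
Circular speed v_c = √(μ/r) = 7163 m/s.
Escape speed v_esc = √(2μ/r) = √2 × v_c = 10130 m/s.
Δv = v_esc − v_c = 2967 m/s = 2.967 km/s.

Δv ≈ 2.97 km/s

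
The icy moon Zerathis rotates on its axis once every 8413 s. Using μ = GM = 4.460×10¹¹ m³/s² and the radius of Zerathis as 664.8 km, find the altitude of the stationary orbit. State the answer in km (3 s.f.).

A synchronous orbit has period T, so by Kepler's third law a = (μT²/4π²)^(1/3).
μT²/4π² = 4.460×10¹¹ × (8.413×10³)² / 39.48 = 7.996×10¹⁷ m³.
a = 9.282×10⁵ m = 928.17 km.
Altitude h = a − R = 928.17 − 664.8 = 263.37 km.

h_sync ≈ 263 km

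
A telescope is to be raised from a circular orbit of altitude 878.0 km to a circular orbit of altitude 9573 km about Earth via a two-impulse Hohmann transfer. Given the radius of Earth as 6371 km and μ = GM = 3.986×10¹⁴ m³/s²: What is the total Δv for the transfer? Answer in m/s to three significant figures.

r₁ = 6371 + 878.0 = 7249.0 km = 7.2490×10⁶ m.
r₂ = 6371 + 9573 = 15944 km = 1.5944×10⁷ m.
Transfer ellipse a_t = (r₁ + r₂)/2 = 1.160×10⁷ m.
At r₁: circular v_c1 = √(μ/r₁) = 7415 m/s; transfer-perigee v_p = √[μ(2/r₁ − 1/a_t)] = 8695 m/s.
Δv₁ = v_p − v_c1 = 1280 m/s.
At r₂: circular v_c2 = √(μ/r₂) = 5000 m/s; transfer-apogee v_a = √[μ(2/r₂ − 1/a_t)] = 3953 m/s.
Δv₂ = v_c2 − v_a = 1047 m/s.
Total Δv = Δv₁ + Δv₂ = 2326 m/s.

Δv_total ≈ 2330 m/s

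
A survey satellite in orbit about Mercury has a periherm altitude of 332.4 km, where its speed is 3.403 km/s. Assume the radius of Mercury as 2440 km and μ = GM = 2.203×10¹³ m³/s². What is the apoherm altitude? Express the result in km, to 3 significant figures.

r_p = 2440 + 332.4 = 2772.4 km = 2.772×10⁶ m.
Specific energy ε = v²/2 − μ/r = -2.156×10⁶ J/kg, so a = −μ/(2ε) = 5.109×10⁶ m.
The apsides satisfy r_p + r_a = 2a, so the apoherm radius is 2a − r_p = 7.446×10⁶ m = 7445.7 km.
Apoherm altitude = 7445.7 − 2440 = 5005.7 km.

apoherm altitude ≈ 5010 km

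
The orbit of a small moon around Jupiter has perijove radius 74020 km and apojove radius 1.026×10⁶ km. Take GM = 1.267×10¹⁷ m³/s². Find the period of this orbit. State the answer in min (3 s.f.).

Semi-major axis a = (r_p + r_a)/2 = (74020 + 1.0260×10⁶)/2 = 5.5001×10⁵ km = 5.500×10⁸ m.
By Kepler's third law T = 2π√(a³/μ) = 2π × 3.624×10⁴ = 2.277×10⁵ s.
= 3795 min.

T ≈ 3790 min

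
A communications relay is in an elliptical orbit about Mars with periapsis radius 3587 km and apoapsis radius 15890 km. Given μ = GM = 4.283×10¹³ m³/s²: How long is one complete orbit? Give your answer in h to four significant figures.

T ≈ 8.105 h

Semi-major axis a = (r_p + r_a)/2 = (3587.0 + 15890)/2 = 9738.5 km = 9.738×10⁶ m.
By Kepler's third law T = 2π√(a³/μ) = 2π × 4.644×10³ = 2.918×10⁴ s.
= 8.105 h.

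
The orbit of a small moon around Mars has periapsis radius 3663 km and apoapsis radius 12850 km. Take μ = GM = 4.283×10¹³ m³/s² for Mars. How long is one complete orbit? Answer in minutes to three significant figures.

T ≈ 380 minutes

Semi-major axis a = (r_p + r_a)/2 = (3663.0 + 12850)/2 = 8256.5 km = 8.256×10⁶ m.
By Kepler's third law T = 2π√(a³/μ) = 2π × 3.625×10³ = 2.278×10⁴ s.
= 379.6 minutes.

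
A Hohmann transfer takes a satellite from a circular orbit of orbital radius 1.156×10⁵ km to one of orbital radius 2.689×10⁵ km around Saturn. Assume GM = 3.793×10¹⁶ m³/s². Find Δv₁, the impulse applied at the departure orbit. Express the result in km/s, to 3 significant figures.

Δv ≈ 3.31 km/s

r₁ = 1.156×10⁵ km = 1.156×10⁸ m.
r₂ = 2.689×10⁵ km = 2.689×10⁸ m.
Transfer ellipse a_t = (r₁ + r₂)/2 = 1.922×10⁸ m.
At r₁: circular v_c1 = √(μ/r₁) = 18110 m/s; transfer-perikrone v_p = √[μ(2/r₁ − 1/a_t)] = 21420 m/s.
Δv₁ = v_p − v_c1 = 3309 m/s.
= 3.309 km/s.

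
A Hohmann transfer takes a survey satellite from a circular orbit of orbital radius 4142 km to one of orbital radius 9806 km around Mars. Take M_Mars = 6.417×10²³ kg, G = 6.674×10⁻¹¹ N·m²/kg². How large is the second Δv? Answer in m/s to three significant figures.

μ = GM = 6.674×10⁻¹¹ × 6.417×10²³ = 4.283×10¹³ m³/s².
r₁ = 4142 km = 4.142×10⁶ m.
r₂ = 9806 km = 9.806×10⁶ m.
Transfer ellipse a_t = (r₁ + r₂)/2 = 6.974×10⁶ m.
At r₁: circular v_c1 = √(μ/r₁) = 3216 m/s; transfer-periapsis v_p = √[μ(2/r₁ − 1/a_t)] = 3813 m/s.
At r₂: circular v_c2 = √(μ/r₂) = 2090 m/s; transfer-apoapsis v_a = √[μ(2/r₂ − 1/a_t)] = 1611 m/s.
Δv₂ = v_c2 − v_a = 479.3 m/s.

Δv ≈ 479 m/s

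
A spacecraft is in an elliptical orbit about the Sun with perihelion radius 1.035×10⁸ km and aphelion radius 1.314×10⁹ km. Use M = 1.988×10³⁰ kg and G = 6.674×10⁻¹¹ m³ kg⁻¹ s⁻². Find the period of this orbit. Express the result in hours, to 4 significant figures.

T ≈ 90410 hours

μ = GM = 6.674×10⁻¹¹ × 1.988×10³⁰ = 1.327×10²⁰ m³/s².
Semi-major axis a = (r_p + r_a)/2 = (1.0350×10⁸ + 1.3140×10⁹)/2 = 7.0875×10⁸ km = 7.088×10¹¹ m.
By Kepler's third law T = 2π√(a³/μ) = 2π × 5.180×10⁷ = 3.255×10⁸ s.
= 90410 hours.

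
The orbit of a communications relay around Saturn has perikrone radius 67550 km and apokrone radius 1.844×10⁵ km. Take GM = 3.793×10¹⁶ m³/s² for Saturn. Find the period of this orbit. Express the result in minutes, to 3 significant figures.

Semi-major axis a = (r_p + r_a)/2 = (67550 + 1.8440×10⁵)/2 = 1.2598×10⁵ km = 1.260×10⁸ m.
By Kepler's third law T = 2π√(a³/μ) = 2π × 7.260×10³ = 4.562×10⁴ s.
= 760.3 minutes.

T ≈ 760 minutes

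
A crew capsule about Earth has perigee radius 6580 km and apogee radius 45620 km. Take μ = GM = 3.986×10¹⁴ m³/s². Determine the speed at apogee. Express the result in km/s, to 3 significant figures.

Semi-major axis a = (r_p + r_a)/2 = 26100 km = 2.610×10⁷ m.
Vis-viva: v² = μ(2/r − 1/a) = 3.986×10¹⁴ × (4.384×10⁻⁸ − 3.831×10⁻⁸) = 2.203×10⁶ m²/s².
v = 1484 m/s = 1.484 km/s.

v ≈ 1.48 km/s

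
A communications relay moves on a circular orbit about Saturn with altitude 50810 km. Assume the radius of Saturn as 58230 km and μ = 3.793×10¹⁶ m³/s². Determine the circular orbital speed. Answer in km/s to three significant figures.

r = 58230 + 50810 = 109040 km = 1.0904×10⁸ m.
For a circular orbit v = √(μ/r) = √(3.793×10¹⁶ / 1.090×10⁸) = √(3.479×10⁸) = 18650 m/s.
That is 18.65 km/s.

v ≈ 18.7 km/s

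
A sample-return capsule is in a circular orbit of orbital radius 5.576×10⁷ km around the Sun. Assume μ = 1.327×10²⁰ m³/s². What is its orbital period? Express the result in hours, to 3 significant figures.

r = 5.576×10⁷ km = 5.576×10¹⁰ m.
Kepler's third law: T = 2π√(r³/μ) = 2π√((5.576×10¹⁰)³ / 1.327×10²⁰).
r³/μ = 1.306×10¹² s², so T = 2π × 1.143×10⁶ = 7.182×10⁶ s.
Converting: 7.182×10⁶ s ÷ 3600 = 1995 hours.

T ≈ 1990 hours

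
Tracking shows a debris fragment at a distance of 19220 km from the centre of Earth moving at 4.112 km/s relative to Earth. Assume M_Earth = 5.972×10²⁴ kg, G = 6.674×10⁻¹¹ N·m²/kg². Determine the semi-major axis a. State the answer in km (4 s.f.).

μ = GM = 6.674×10⁻¹¹ × 5.972×10²⁴ = 3.986×10¹⁴ m³/s².
r = 1.922×10⁷ m.
Specific orbital energy ε = v²/2 − μ/r = (4112)²/2 − 3.986×10¹⁴/1.922×10⁷ = -1.228×10⁷ J/kg.
Since ε = −μ/(2a), a = −μ/(2ε) = 1.622×10⁷ m = 16224 km.

a ≈ 16220 km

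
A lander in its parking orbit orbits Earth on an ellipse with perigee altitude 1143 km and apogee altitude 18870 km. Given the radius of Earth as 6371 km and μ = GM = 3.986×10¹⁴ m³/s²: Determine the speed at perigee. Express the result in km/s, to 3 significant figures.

r_p = 6371 + 1143 = 7514.0 km = 7.5140×10⁶ m.
r_a = 6371 + 18870 = 25241 km = 2.5241×10⁷ m.
Semi-major axis a = (r_p + r_a)/2 = 16378 km = 1.638×10⁷ m.
Vis-viva: v² = μ(2/r − 1/a) = 3.986×10¹⁴ × (2.662×10⁻⁷ − 6.106×10⁻⁸) = 8.176×10⁷ m²/s².
v = 9042 m/s = 9.042 km/s.

v ≈ 9.04 km/s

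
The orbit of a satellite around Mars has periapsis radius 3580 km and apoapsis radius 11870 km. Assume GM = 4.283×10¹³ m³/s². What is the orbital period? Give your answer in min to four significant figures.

T ≈ 343.6 min

Semi-major axis a = (r_p + r_a)/2 = (3580.0 + 11870)/2 = 7725.0 km = 7.725×10⁶ m.
By Kepler's third law T = 2π√(a³/μ) = 2π × 3.281×10³ = 2.061×10⁴ s.
= 343.6 min.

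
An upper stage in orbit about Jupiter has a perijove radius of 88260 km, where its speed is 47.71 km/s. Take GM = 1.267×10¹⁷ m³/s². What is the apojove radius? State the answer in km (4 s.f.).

r_p = 8.826×10⁷ m.
Specific energy ε = v²/2 − μ/r = -2.974×10⁸ J/kg, so a = −μ/(2ε) = 2.130×10⁸ m.
The apsides satisfy r_p + r_a = 2a, so the apojove radius is 2a − r_p = 3.378×10⁸ m = 3.3775×10⁵ km.

apojove radius ≈ 3.378×10⁵ km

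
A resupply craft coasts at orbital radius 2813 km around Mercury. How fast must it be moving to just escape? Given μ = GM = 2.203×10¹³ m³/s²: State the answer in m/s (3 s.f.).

r = 2813 km = 2.813×10⁶ m.
Escape speed v_esc = √(2μ/r) = √(2 × 2.203×10¹³ / 2.813×10⁶) = √(1.566×10⁷) = 3958 m/s.

v_esc ≈ 3960 m/s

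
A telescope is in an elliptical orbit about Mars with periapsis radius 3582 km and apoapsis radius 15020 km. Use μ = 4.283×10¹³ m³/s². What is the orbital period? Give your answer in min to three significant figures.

T ≈ 454 min

Semi-major axis a = (r_p + r_a)/2 = (3582.0 + 15020)/2 = 9301.0 km = 9.301×10⁶ m.
By Kepler's third law T = 2π√(a³/μ) = 2π × 4.334×10³ = 2.723×10⁴ s.
= 453.9 min.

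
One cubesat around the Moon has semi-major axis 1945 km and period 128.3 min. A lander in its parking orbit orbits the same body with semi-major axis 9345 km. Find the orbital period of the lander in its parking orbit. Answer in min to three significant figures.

T₂ ≈ 1350 min

Kepler's third law: T² ∝ a³, so T₂ = T₁ (a₂/a₁)^(3/2).
a₂/a₁ = 4.805, (a₂/a₁)^(3/2) = 10.53.
T₂ = 128.3 × 10.53 = 1351 min.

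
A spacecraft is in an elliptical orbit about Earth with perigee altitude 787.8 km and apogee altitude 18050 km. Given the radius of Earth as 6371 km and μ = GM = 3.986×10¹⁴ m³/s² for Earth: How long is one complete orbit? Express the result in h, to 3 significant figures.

r_p = 6371 + 787.8 = 7158.8 km = 7.1588×10⁶ m.
r_a = 6371 + 18050 = 24421 km = 2.4421×10⁷ m.
Semi-major axis a = (r_p + r_a)/2 = (7158.8 + 24421)/2 = 15790 km = 1.579×10⁷ m.
By Kepler's third law T = 2π√(a³/μ) = 2π × 3.143×10³ = 1.975×10⁴ s.
= 5.485 h.

T ≈ 5.49 h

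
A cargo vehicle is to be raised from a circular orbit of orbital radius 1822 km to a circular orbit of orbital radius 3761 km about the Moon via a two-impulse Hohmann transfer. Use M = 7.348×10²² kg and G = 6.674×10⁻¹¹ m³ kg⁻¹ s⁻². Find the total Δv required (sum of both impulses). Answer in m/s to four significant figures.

Δv_total ≈ 483.1 m/s

μ = GM = 6.674×10⁻¹¹ × 7.348×10²² = 4.904×10¹² m³/s².
r₁ = 1822 km = 1.822×10⁶ m.
r₂ = 3761 km = 3.761×10⁶ m.
Transfer ellipse a_t = (r₁ + r₂)/2 = 2.792×10⁶ m.
At r₁: circular v_c1 = √(μ/r₁) = 1641 m/s; transfer-perilune v_p = √[μ(2/r₁ − 1/a_t)] = 1904 m/s.
Δv₁ = v_p − v_c1 = 263.7 m/s.
At r₂: circular v_c2 = √(μ/r₂) = 1142 m/s; transfer-apolune v_a = √[μ(2/r₂ − 1/a_t)] = 922.5 m/s.
Δv₂ = v_c2 − v_a = 219.4 m/s.
Total Δv = Δv₁ + Δv₂ = 483.1 m/s.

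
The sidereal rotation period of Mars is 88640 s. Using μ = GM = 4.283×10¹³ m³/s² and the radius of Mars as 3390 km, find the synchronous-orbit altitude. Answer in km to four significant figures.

h_sync ≈ 17040 km

A synchronous orbit has period T, so by Kepler's third law a = (μT²/4π²)^(1/3).
μT²/4π² = 4.283×10¹³ × (8.864×10⁴)² / 39.48 = 8.524×10²¹ m³.
a = 2.043×10⁷ m = 20428 km.
Altitude h = a − R = 20428 − 3390 = 17038 km.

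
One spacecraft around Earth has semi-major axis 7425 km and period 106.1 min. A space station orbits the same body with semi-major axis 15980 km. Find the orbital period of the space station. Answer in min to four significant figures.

T₂ ≈ 335.0 min

Kepler's third law: T² ∝ a³, so T₂ = T₁ (a₂/a₁)^(3/2).
a₂/a₁ = 2.152, (a₂/a₁)^(3/2) = 3.157.
T₂ = 106.1 × 3.157 = 335.0 min.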